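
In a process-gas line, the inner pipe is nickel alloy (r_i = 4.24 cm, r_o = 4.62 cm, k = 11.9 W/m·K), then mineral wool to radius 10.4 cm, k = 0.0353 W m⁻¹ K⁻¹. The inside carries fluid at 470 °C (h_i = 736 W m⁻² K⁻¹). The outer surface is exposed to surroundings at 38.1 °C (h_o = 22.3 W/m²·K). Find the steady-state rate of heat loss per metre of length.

Resistance network (inner→outer):
  R'_conv,in = 1/(2πr h) = 1/(2π·0.0424·736) = 0.005100 m·K/W
  R'_nickel alloy = ln(0.0462/0.0424)/(2πk) = 0.08583/(2π·11.9) = 0.001148 m·K/W
  R'_mineral wool = ln(0.104/0.0462)/(2πk) = 0.8114/(2π·0.0353) = 3.658 m·K/W
  R'_conv,out = 1/(2πr h) = 1/(2π·0.104·22.3) = 0.06862 m·K/W
ΣR = 0.005100 + 0.001148 + 3.658 + 0.06862 = 3.733 m·K/W
Q' = ΔT/ΣR = (470 °C − 38.1 °C)/3.733 = 116 W/m

Q' = 116 W/m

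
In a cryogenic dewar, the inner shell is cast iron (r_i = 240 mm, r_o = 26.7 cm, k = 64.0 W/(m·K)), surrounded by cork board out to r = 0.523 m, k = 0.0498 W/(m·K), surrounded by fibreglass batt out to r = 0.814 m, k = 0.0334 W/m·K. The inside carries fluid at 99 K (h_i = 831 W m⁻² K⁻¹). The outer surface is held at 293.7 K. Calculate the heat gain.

Treat each layer as a resistance in series:
  R_conv,in = 1/(4πr²h) = 1/(4π·0.240²·831) = 0.001663 K/W
  R_cast iron = (1/0.240 − 1/0.267)/(4πk) = 0.4213/(4π·64.0) = 5.239×10^-4 K/W
  R_cork board = (1/0.267 − 1/0.523)/(4πk) = 1.833/(4π·0.0498) = 2.929 K/W
  R_fibreglass batt = (1/0.523 − 1/0.814)/(4πk) = 0.6835/(4π·0.0334) = 1.629 K/W
ΣR = 0.001663 + 5.239×10^-4 + 2.929 + 1.629 = 4.560 K/W
Q = ΔT/ΣR = (99 K − 293.7 K)/4.560 = -42.7 W
(Negative Q ⇒ heat flows inward; heat gain = 42.7 W.)

Q = 42.7 W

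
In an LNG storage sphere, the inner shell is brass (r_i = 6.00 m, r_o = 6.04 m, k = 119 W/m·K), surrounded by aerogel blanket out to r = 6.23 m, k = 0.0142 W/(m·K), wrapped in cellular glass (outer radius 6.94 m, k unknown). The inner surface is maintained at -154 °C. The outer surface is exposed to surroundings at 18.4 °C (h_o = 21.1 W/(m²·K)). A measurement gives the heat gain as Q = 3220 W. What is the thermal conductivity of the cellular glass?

k = 0.0519 W/m·K

ΣR = ΔT/Q = |-154 − 18.4|/3220 = 0.05354 K/W
Known resistances:
  R_brass = (1/6.00 − 1/6.04)/(4πk) = 0.001104/(4π·119) = 7.381×10^-7 K/W
  R_aerogel blanket = (1/6.04 − 1/6.23)/(4πk) = 0.005049/(4π·0.0142) = 0.02830 K/W
  R_conv,out = 1/(4πr²h) = 1/(4π·6.94²·21.1) = 7.830×10^-5 K/W
R_cellular glass = ΣR − ΣR_known = 0.05354 − 0.02838 = 0.02516 K/W
(1/r₁−1/r₂)/(4πk) = 0.02516 ⇒ k = 0.01642/(4π·0.02516) = 0.0519 W/m·K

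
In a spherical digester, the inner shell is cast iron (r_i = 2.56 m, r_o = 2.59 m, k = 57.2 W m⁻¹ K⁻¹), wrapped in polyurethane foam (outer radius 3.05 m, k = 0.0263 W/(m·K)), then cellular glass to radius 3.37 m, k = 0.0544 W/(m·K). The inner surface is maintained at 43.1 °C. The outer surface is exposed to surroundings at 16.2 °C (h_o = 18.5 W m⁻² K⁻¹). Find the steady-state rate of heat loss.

Q = 121 W

Series thermal resistances, inner to outer:
  R_cast iron = (1/2.56 − 1/2.59)/(4πk) = 0.004525/(4π·57.2) = 6.295×10^-6 K/W
  R_polyurethane foam = (1/2.59 − 1/3.05)/(4πk) = 0.05823/(4π·0.0263) = 0.1762 K/W
  R_cellular glass = (1/3.05 − 1/3.37)/(4πk) = 0.03113/(4π·0.0544) = 0.04554 K/W
  R_conv,out = 1/(4πr²h) = 1/(4π·3.37²·18.5) = 3.788×10^-4 K/W
ΣR = 6.295×10^-6 + 0.1762 + 0.04554 + 3.788×10^-4 = 0.2221 K/W
Q = ΔT/ΣR = (43.1 °C − 16.2 °C)/0.2221 = 121 W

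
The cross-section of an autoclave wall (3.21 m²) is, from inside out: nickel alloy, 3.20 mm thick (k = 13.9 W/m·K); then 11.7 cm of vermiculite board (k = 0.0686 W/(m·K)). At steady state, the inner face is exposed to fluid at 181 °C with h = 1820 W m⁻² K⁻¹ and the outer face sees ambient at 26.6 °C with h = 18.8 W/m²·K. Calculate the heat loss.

Q = 282 W

Series thermal resistances, inner to outer:
  R_conv,in = 1/(hA) = 1/(1820·3.21) = 1.712×10^-4 K/W
  R_nickel alloy = L/(kA) = 0.00320/(13.9·3.21) = 7.172×10^-5 K/W
  R_vermiculite board = L/(kA) = 0.117/(0.0686·3.21) = 0.5313 K/W
  R_conv,out = 1/(hA) = 1/(18.8·3.21) = 0.01657 K/W
ΣR = 1.712×10^-4 + 7.172×10^-5 + 0.5313 + 0.01657 = 0.5481 K/W
Q = ΔT/ΣR = (181 °C − 26.6 °C)/0.5481 = 282 W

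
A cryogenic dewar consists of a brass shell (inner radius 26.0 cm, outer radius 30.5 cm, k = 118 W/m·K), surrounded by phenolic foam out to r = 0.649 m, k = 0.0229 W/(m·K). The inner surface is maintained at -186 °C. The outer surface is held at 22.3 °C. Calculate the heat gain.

Q = 34.5 W

Series thermal resistances, inner to outer:
  R_brass = (1/0.260 − 1/0.305)/(4πk) = 0.5675/(4π·118) = 3.827×10^-4 K/W
  R_phenolic foam = (1/0.305 − 1/0.649)/(4πk) = 1.738/(4π·0.0229) = 6.039 K/W
ΣR = 3.827×10^-4 + 6.039 = 6.039 K/W
Q = ΔT/ΣR = (-186 °C − 22.3 °C)/6.039 = -34.5 W
(Negative Q ⇒ heat flows inward; heat gain = 34.5 W.)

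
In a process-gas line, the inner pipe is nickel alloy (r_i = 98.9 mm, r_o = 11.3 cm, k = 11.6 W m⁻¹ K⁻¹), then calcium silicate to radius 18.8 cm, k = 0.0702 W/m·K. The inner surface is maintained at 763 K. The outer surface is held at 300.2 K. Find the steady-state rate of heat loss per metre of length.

Series thermal resistances, inner to outer:
  R'_nickel alloy = ln(0.113/0.0989)/(2πk) = 0.1333/(2π·11.6) = 0.001829 m·K/W
  R'_calcium silicate = ln(0.188/0.113)/(2πk) = 0.5091/(2π·0.0702) = 1.154 m·K/W
ΣR = 0.001829 + 1.154 = 1.156 m·K/W
Q' = ΔT/ΣR = (763 K − 300.2 K)/1.156 = 400 W/m

Q' = 400 W/m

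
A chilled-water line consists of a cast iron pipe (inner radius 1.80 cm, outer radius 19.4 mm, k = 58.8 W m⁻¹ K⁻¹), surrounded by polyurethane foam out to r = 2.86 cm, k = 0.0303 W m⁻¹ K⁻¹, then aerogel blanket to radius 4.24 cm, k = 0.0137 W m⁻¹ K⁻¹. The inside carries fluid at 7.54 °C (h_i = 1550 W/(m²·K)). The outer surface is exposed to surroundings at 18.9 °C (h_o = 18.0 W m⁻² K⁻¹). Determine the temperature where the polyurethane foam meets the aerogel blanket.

Series thermal resistances, inner to outer:
  R'_conv,in = 1/(2πr h) = 1/(2π·0.0180·1550) = 0.005704 m·K/W
  R'_cast iron = ln(0.0194/0.0180)/(2πk) = 0.07490/(2π·58.8) = 2.027×10^-4 m·K/W
  R'_polyurethane foam = ln(0.0286/0.0194)/(2πk) = 0.3881/(2π·0.0303) = 2.039 m·K/W
  R'_aerogel blanket = ln(0.0424/0.0286)/(2πk) = 0.3937/(2π·0.0137) = 4.574 m·K/W
  R'_conv,out = 1/(2πr h) = 1/(2π·0.0424·18.0) = 0.2085 m·K/W
ΣR = 0.005704 + 2.027×10^-4 + 2.039 + 4.574 + 0.2085 = 6.827 m·K/W
Q' = ΔT/ΣR = (7.54 °C − 18.9 °C)/6.827 = -1.664 W/m
From the inner boundary to the polyurethane foam/aerogel blanket interface, ΣR_partial = 2.045 m·K/W.
T_interface = T_in − Q'·ΣR_partial = 7.54 °C − (-1.664)(2.045) = 10.9 °C

T = 10.9 °C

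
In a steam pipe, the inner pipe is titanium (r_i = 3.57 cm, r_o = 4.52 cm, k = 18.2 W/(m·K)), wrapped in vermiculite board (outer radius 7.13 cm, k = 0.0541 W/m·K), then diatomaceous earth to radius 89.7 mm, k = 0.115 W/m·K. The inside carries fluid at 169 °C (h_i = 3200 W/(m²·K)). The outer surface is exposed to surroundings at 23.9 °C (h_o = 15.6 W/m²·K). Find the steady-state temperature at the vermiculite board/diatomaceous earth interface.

T = 59.2 °C

Series thermal resistances, inner to outer:
  R'_conv,in = 1/(2πr h) = 1/(2π·0.0357·3200) = 0.001393 m·K/W
  R'_titanium = ln(0.0452/0.0357)/(2πk) = 0.2359/(2π·18.2) = 0.002063 m·K/W
  R'_vermiculite board = ln(0.0713/0.0452)/(2πk) = 0.4558/(2π·0.0541) = 1.341 m·K/W
  R'_diatomaceous earth = ln(0.0897/0.0713)/(2πk) = 0.2296/(2π·0.115) = 0.3177 m·K/W
  R'_conv,out = 1/(2πr h) = 1/(2π·0.0897·15.6) = 0.1137 m·K/W
ΣR = 0.001393 + 0.002063 + 1.341 + 0.3177 + 0.1137 = 1.776 m·K/W
Q' = ΔT/ΣR = (169 °C − 23.9 °C)/1.776 = 81.70 W/m
From the inner boundary to the vermiculite board/diatomaceous earth interface, ΣR_partial = 1.344 m·K/W.
T_interface = T_in − Q'·ΣR_partial = 169 °C − (81.70)(1.344) = 59.2 °C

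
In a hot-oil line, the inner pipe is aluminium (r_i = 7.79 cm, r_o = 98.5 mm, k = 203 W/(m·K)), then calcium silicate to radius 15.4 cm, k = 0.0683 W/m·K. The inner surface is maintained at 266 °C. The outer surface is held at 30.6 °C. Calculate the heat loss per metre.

Resistance network (inner→outer):
  R'_aluminium = ln(0.0985/0.0779)/(2πk) = 0.2346/(2π·203) = 1.840×10^-4 m·K/W
  R'_calcium silicate = ln(0.154/0.0985)/(2πk) = 0.4469/(2π·0.0683) = 1.041 m·K/W
ΣR = 1.840×10^-4 + 1.041 = 1.041 m·K/W
Q' = ΔT/ΣR = (266 °C − 30.6 °C)/1.041 = 226 W/m

Q' = 226 W/m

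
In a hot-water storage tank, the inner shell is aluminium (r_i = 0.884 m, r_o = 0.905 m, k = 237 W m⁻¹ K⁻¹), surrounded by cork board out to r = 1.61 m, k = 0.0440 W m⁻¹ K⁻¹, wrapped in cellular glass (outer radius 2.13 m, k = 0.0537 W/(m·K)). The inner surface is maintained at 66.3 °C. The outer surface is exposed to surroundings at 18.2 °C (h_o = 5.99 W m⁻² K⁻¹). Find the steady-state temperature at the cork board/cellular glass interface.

Resistance network (inner→outer):
  R_aluminium = (1/0.884 − 1/0.905)/(4πk) = 0.02625/(4π·237) = 8.814×10^-6 K/W
  R_cork board = (1/0.905 − 1/1.61)/(4πk) = 0.4839/(4π·0.0440) = 0.8751 K/W
  R_cellular glass = (1/1.61 − 1/2.13)/(4πk) = 0.1516/(4π·0.0537) = 0.2247 K/W
  R_conv,out = 1/(4πr²h) = 1/(4π·2.13²·5.99) = 0.002928 K/W
ΣR = 8.814×10^-6 + 0.8751 + 0.2247 + 0.002928 = 1.103 K/W
Q = ΔT/ΣR = (66.3 °C − 18.2 °C)/1.103 = 43.61 W
From the inner boundary to the cork board/cellular glass interface, ΣR_partial = 0.8751 K/W.
T_interface = T_in − Q·ΣR_partial = 66.3 °C − (43.61)(0.8751) = 28.1 °C

T = 28.1 °C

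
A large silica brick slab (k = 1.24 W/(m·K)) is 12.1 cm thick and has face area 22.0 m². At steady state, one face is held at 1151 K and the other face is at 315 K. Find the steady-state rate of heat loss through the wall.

Q = 188 kW

Q = kA·ΔT/L = 1.24 × 22.0 × |1151 K − 315 K| / 0.121 = 1.88×10^5 W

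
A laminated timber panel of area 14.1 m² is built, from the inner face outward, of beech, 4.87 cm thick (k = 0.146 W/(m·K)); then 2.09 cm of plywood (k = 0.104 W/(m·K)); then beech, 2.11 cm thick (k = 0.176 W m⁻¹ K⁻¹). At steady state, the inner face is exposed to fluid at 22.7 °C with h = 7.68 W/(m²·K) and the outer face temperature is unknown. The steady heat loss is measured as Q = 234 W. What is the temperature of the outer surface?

Sum the resistances:
  R_conv,in = 1/(hA) = 1/(7.68·14.1) = 0.009235 K/W
  R_beech = L/(kA) = 0.0487/(0.146·14.1) = 0.02366 K/W
  R_plywood = L/(kA) = 0.0209/(0.104·14.1) = 0.01425 K/W
  R_beech = L/(kA) = 0.0211/(0.176·14.1) = 0.008503 K/W
ΣR = 0.05565 K/W
ΔT = Q·ΣR = 234 × 0.05565 = 13.02 K
Heat flows outward, so T_out = T_in − ΔT = 22.7 − 13.02 = 9.68 °C

T_out = 9.68 °C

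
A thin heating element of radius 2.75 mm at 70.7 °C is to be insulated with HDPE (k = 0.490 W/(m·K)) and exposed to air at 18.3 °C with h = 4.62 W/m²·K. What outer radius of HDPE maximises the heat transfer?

r_cr = 10.6 cm

For a cylinder, r_cr = k_ins/h = 0.490/4.62 = 0.106 m = 10.6 cm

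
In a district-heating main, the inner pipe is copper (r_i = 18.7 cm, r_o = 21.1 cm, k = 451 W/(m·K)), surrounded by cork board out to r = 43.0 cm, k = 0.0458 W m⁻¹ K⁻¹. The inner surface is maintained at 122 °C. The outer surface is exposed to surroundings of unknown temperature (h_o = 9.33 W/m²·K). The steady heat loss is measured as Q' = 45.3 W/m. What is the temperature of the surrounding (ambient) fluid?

T_out = 8.1 °C

Sum the resistances:
  R'_copper = ln(0.211/0.187)/(2πk) = 0.1207/(2π·451) = 4.261×10^-5 m·K/W
  R'_cork board = ln(0.430/0.211)/(2πk) = 0.7119/(2π·0.0458) = 2.474 m·K/W
  R'_conv,out = 1/(2πr h) = 1/(2π·0.430·9.33) = 0.03967 m·K/W
ΣR = 2.514 m·K/W
ΔT = Q'·ΣR = 45.3 × 2.514 = 113.9 K
Heat flows outward, so T_out = T_in − ΔT = 122 − 113.9 = 8.1 °C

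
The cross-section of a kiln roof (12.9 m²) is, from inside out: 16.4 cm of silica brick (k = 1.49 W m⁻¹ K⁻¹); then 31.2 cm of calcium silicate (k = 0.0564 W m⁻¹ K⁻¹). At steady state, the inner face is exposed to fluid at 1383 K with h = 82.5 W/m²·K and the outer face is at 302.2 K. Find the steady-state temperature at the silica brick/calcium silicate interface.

T = 1360 K

Resistance network (inner→outer):
  R_conv,in = 1/(hA) = 1/(82.5·12.9) = 9.396×10^-4 K/W
  R_silica brick = L/(kA) = 0.164/(1.49·12.9) = 0.008532 K/W
  R_calcium silicate = L/(kA) = 0.312/(0.0564·12.9) = 0.4288 K/W
ΣR = 9.396×10^-4 + 0.008532 + 0.4288 = 0.4383 K/W
Q = ΔT/ΣR = (1383 K − 302.2 K)/0.4383 = 2466 W
From the inner boundary to the silica brick/calcium silicate interface, ΣR_partial = 0.009472 K/W.
T_interface = T_in − Q·ΣR_partial = 1383 K − (2466)(0.009472) = 1360 K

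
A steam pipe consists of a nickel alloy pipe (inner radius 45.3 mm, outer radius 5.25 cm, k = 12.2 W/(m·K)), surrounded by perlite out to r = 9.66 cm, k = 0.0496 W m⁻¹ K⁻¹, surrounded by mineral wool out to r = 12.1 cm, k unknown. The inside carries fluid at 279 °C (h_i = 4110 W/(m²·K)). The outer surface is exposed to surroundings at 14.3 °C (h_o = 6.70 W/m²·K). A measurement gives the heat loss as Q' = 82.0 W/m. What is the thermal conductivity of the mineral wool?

ΣR = ΔT/Q' = |279 − 14.3|/82.0 = 3.228 m·K/W
Known resistances:
  R'_conv,in = 1/(2πr h) = 1/(2π·0.0453·4110) = 8.548×10^-4 m·K/W
  R'_nickel alloy = ln(0.0525/0.0453)/(2πk) = 0.1475/(2π·12.2) = 0.001924 m·K/W
  R'_perlite = ln(0.0966/0.0525)/(2πk) = 0.6098/(2π·0.0496) = 1.957 m·K/W
  R'_conv,out = 1/(2πr h) = 1/(2π·0.121·6.70) = 0.1963 m·K/W
R_mineral wool = ΣR − ΣR_known = 3.228 − 2.156 = 1.072 m·K/W
ln(r₂/r₁)/(2πk) = 1.072 ⇒ k = 0.2252/(2π·1.072) = 0.0334 W/m·K

k = 0.0334 W/m·K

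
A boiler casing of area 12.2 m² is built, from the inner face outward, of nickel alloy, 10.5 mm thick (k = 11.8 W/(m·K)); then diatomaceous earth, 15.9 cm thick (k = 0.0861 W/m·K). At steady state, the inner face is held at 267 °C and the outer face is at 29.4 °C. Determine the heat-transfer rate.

Series thermal resistances, inner to outer:
  R_nickel alloy = L/(kA) = 0.0105/(11.8·12.2) = 7.294×10^-5 K/W
  R_diatomaceous earth = L/(kA) = 0.159/(0.0861·12.2) = 0.1514 K/W
ΣR = 7.294×10^-5 + 0.1514 = 0.1515 K/W
Q = ΔT/ΣR = (267 °C − 29.4 °C)/0.1515 = 1570 W

Q = 1570 W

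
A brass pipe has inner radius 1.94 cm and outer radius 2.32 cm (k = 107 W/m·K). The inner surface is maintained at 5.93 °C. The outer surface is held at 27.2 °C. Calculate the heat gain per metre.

Q' = 79.9 kW/m

Q' = 2πk·ΔT/ln(r₂/r₁) = 2π × 107 × 21.27 / ln(0.0232/0.0194) = 79900 W/m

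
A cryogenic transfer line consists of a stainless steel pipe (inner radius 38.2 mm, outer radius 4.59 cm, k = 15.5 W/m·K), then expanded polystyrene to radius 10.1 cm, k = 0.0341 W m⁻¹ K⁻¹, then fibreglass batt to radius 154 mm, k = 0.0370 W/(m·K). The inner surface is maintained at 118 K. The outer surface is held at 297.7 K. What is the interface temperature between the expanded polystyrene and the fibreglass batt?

Treat each layer as a resistance in series:
  R'_stainless steel = ln(0.0459/0.0382)/(2πk) = 0.1836/(2π·15.5) = 0.001886 m·K/W
  R'_expanded polystyrene = ln(0.101/0.0459)/(2πk) = 0.7887/(2π·0.0341) = 3.681 m·K/W
  R'_fibreglass batt = ln(0.154/0.101)/(2πk) = 0.4218/(2π·0.0370) = 1.815 m·K/W
ΣR = 0.001886 + 3.681 + 1.815 = 5.498 m·K/W
Q' = ΔT/ΣR = (118 K − 297.7 K)/5.498 = -32.68 W/m
From the inner boundary to the expanded polystyrene/fibreglass batt interface, ΣR_partial = 3.683 m·K/W.
T_interface = T_in − Q'·ΣR_partial = 118 K − (-32.68)(3.683) = 238.4 K

T = 238.4 K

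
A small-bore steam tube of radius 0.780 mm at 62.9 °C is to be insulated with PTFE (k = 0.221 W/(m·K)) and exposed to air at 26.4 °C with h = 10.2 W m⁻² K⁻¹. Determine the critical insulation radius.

r_cr = 2.17 cm

For a cylinder, r_cr = k_ins/h = 0.221/10.2 = 0.0217 m = 2.17 cm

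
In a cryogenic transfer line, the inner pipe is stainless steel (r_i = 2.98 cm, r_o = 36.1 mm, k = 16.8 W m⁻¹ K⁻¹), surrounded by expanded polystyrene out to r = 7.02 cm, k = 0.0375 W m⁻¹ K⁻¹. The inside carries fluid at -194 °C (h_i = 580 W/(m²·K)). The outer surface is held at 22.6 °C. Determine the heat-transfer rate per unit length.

Q' = 76.4 W/m

Series thermal resistances, inner to outer:
  R'_conv,in = 1/(2πr h) = 1/(2π·0.0298·580) = 0.009208 m·K/W
  R'_stainless steel = ln(0.0361/0.0298)/(2πk) = 0.1918/(2π·16.8) = 0.001817 m·K/W
  R'_expanded polystyrene = ln(0.0702/0.0361)/(2πk) = 0.6651/(2π·0.0375) = 2.823 m·K/W
ΣR = 0.009208 + 0.001817 + 2.823 = 2.834 m·K/W
Q' = ΔT/ΣR = (-194 °C − 22.6 °C)/2.834 = -76.4 W/m
(Negative Q' ⇒ heat flows inward; heat gain = 76.4 W/m.)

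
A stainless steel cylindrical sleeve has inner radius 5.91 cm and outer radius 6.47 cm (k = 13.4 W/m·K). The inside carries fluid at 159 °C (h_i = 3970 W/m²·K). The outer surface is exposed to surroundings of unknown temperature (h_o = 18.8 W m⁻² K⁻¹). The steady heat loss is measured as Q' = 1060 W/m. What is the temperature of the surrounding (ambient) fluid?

Sum the resistances:
  R'_conv,in = 1/(2πr h) = 1/(2π·0.0591·3970) = 6.783×10^-4 m·K/W
  R'_stainless steel = ln(0.0647/0.0591)/(2πk) = 0.09053/(2π·13.4) = 0.001075 m·K/W
  R'_conv,out = 1/(2πr h) = 1/(2π·0.0647·18.8) = 0.1308 m·K/W
ΣR = 0.1326 m·K/W
ΔT = Q'·ΣR = 1060 × 0.1326 = 140.6 K
Heat flows outward, so T_out = T_in − ΔT = 159 − 140.6 = 18.4 °C

T_out = 18.4 °C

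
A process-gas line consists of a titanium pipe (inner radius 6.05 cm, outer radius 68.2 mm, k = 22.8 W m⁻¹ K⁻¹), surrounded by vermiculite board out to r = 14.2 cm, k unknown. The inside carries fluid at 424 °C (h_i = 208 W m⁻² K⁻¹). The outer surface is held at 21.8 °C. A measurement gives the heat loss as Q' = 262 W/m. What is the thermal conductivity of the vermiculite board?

k = 0.0767 W/m·K

ΣR = ΔT/Q' = |424 − 21.8|/262 = 1.535 m·K/W
Known resistances:
  R'_conv,in = 1/(2πr h) = 1/(2π·0.0605·208) = 0.01265 m·K/W
  R'_titanium = ln(0.0682/0.0605)/(2πk) = 0.1198/(2π·22.8) = 8.363×10^-4 m·K/W
R_vermiculite board = ΣR − ΣR_known = 1.535 − 0.01349 = 1.522 m·K/W
ln(r₂/r₁)/(2πk) = 1.522 ⇒ k = 0.7334/(2π·1.522) = 0.0767 W/m·K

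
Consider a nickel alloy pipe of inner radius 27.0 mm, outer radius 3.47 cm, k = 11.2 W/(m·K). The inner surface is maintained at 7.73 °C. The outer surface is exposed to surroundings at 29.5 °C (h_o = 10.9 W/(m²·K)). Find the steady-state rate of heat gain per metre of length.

Q' = 51.3 W/m

Series thermal resistances, inner to outer:
  R'_nickel alloy = ln(0.0347/0.0270)/(2πk) = 0.2509/(2π·11.2) = 0.003565 m·K/W
  R'_conv,out = 1/(2πr h) = 1/(2π·0.0347·10.9) = 0.4208 m·K/W
ΣR = 0.003565 + 0.4208 = 0.4244 m·K/W
Q' = ΔT/ΣR = (7.73 °C − 29.5 °C)/0.4244 = -51.3 W/m
(Negative Q' ⇒ heat flows inward; heat gain = 51.3 W/m.)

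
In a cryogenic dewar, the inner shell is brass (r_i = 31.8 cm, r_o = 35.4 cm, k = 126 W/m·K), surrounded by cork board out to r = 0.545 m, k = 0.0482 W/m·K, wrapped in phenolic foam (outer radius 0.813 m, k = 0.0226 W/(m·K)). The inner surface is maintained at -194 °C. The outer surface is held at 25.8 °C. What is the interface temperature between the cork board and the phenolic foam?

T = -98.6 °C

Resistance network (inner→outer):
  R_brass = (1/0.318 − 1/0.354)/(4πk) = 0.3198/(4π·126) = 2.020×10^-4 K/W
  R_cork board = (1/0.354 − 1/0.545)/(4πk) = 0.9900/(4π·0.0482) = 1.634 K/W
  R_phenolic foam = (1/0.545 − 1/0.813)/(4πk) = 0.6049/(4π·0.0226) = 2.130 K/W
ΣR = 2.020×10^-4 + 1.634 + 2.130 = 3.764 K/W
Q = ΔT/ΣR = (-194 °C − 25.8 °C)/3.764 = -58.40 W
From the inner boundary to the cork board/phenolic foam interface, ΣR_partial = 1.634 K/W.
T_interface = T_in − Q·ΣR_partial = -194 °C − (-58.40)(1.634) = -98.6 °C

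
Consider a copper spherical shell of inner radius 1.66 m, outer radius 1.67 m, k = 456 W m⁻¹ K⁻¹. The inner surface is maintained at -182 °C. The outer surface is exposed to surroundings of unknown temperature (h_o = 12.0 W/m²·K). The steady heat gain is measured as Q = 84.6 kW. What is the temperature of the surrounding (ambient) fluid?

Sum the resistances:
  R_copper = (1/1.66 − 1/1.67)/(4πk) = 0.003607/(4π·456) = 6.295×10^-7 K/W
  R_conv,out = 1/(4πr²h) = 1/(4π·1.67²·12.0) = 0.002378 K/W
ΣR = 0.002378 K/W
ΔT = Q·ΣR = 84600 × 0.002378 = 201.2 K
Heat flows inward, so T_out = T_in + ΔT = -182 + 201.2 = 19.2 °C

T_out = 19.2 °C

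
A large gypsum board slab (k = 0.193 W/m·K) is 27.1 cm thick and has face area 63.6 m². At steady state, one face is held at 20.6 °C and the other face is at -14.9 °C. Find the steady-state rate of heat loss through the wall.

Q = kA·ΔT/L = 0.193 × 63.6 × |20.6 °C − -14.9 °C| / 0.271 = 1610 W

Q = 1610 W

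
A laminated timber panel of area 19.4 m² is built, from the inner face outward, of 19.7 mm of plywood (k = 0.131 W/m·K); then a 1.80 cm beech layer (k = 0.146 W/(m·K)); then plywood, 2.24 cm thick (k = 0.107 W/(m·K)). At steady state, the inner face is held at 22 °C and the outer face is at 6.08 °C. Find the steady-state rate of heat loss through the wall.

Treat each layer as a resistance in series:
  R_plywood = L/(kA) = 0.0197/(0.131·19.4) = 0.007752 K/W
  R_beech = L/(kA) = 0.0180/(0.146·19.4) = 0.006355 K/W
  R_plywood = L/(kA) = 0.0224/(0.107·19.4) = 0.01079 K/W
ΣR = 0.007752 + 0.006355 + 0.01079 = 0.02490 K/W
Q = ΔT/ΣR = (22 °C − 6.08 °C)/0.02490 = 639 W

Q = 639 W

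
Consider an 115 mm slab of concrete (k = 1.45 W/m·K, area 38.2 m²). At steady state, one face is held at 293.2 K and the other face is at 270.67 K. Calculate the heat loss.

Q = 10900 W

Q = kA·ΔT/L = 1.45 × 38.2 × |293.2 K − 270.67 K| / 0.115 = 10900 W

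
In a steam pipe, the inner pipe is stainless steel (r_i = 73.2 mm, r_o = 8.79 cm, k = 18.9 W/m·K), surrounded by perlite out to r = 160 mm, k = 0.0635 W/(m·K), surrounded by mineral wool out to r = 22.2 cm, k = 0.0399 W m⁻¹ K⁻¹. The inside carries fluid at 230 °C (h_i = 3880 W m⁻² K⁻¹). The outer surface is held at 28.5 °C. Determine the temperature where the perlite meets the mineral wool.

Series thermal resistances, inner to outer:
  R'_conv,in = 1/(2πr h) = 1/(2π·0.0732·3880) = 5.604×10^-4 m·K/W
  R'_stainless steel = ln(0.0879/0.0732)/(2πk) = 0.1830/(2π·18.9) = 0.001541 m·K/W
  R'_perlite = ln(0.160/0.0879)/(2πk) = 0.5990/(2π·0.0635) = 1.501 m·K/W
  R'_mineral wool = ln(0.222/0.160)/(2πk) = 0.3275/(2π·0.0399) = 1.306 m·K/W
ΣR = 5.604×10^-4 + 0.001541 + 1.501 + 1.306 = 2.809 m·K/W
Q' = ΔT/ΣR = (230 °C − 28.5 °C)/2.809 = 71.73 W/m
From the inner boundary to the perlite/mineral wool interface, ΣR_partial = 1.503 m·K/W.
T_interface = T_in − Q'·ΣR_partial = 230 °C − (71.73)(1.503) = 122 °C

T = 122 °C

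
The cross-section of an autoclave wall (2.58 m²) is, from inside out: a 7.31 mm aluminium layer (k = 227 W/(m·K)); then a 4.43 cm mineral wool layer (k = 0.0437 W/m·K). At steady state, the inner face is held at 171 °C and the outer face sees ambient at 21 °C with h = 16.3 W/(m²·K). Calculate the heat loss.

Q = 360 W

Resistance network (inner→outer):
  R_aluminium = L/(kA) = 0.00731/(227·2.58) = 1.248×10^-5 K/W
  R_mineral wool = L/(kA) = 0.0443/(0.0437·2.58) = 0.3929 K/W
  R_conv,out = 1/(hA) = 1/(16.3·2.58) = 0.02378 K/W
ΣR = 1.248×10^-5 + 0.3929 + 0.02378 = 0.4167 K/W
Q = ΔT/ΣR = (171 °C − 21 °C)/0.4167 = 360 W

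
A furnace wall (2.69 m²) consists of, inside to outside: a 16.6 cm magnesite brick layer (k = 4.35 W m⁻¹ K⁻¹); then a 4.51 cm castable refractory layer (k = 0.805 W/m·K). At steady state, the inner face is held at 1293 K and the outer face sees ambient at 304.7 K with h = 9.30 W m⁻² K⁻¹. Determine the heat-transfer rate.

Series thermal resistances, inner to outer:
  R_magnesite brick = L/(kA) = 0.166/(4.35·2.69) = 0.01419 K/W
  R_castable refractory = L/(kA) = 0.0451/(0.805·2.69) = 0.02083 K/W
  R_conv,out = 1/(hA) = 1/(9.30·2.69) = 0.03997 K/W
ΣR = 0.01419 + 0.02083 + 0.03997 = 0.07499 K/W
Q = ΔT/ΣR = (1293 K − 304.7 K)/0.07499 = 13200 W

Q = 13.2 kW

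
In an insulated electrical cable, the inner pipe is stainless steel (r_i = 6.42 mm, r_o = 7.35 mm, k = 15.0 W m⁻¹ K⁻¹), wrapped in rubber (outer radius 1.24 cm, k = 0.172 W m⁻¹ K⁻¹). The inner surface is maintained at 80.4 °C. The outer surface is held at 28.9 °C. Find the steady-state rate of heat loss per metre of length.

Series thermal resistances, inner to outer:
  R'_stainless steel = ln(0.00735/0.00642)/(2πk) = 0.1353/(2π·15.0) = 0.001435 m·K/W
  R'_rubber = ln(0.0124/0.00735)/(2πk) = 0.5230/(2π·0.172) = 0.4839 m·K/W
ΣR = 0.001435 + 0.4839 = 0.4853 m·K/W
Q' = ΔT/ΣR = (80.4 °C − 28.9 °C)/0.4853 = 106 W/m

Q' = 106 W/m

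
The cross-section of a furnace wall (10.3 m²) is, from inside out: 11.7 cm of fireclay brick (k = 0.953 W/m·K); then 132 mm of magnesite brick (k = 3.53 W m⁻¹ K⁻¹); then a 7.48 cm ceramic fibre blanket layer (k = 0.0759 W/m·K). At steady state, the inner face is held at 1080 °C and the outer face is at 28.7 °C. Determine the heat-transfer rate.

Q = 9450 W

Treat each layer as a resistance in series:
  R_fireclay brick = L/(kA) = 0.117/(0.953·10.3) = 0.01192 K/W
  R_magnesite brick = L/(kA) = 0.132/(3.53·10.3) = 0.003630 K/W
  R_ceramic fibre blanket = L/(kA) = 0.0748/(0.0759·10.3) = 0.09568 K/W
ΣR = 0.01192 + 0.003630 + 0.09568 = 0.1112 K/W
Q = ΔT/ΣR = (1080 °C − 28.7 °C)/0.1112 = 9450 W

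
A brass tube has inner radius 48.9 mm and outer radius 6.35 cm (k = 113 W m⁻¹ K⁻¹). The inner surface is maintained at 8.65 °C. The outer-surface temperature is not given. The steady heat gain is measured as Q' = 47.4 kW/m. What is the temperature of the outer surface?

Sum the resistances:
  R'_brass = ln(0.0635/0.0489)/(2πk) = 0.2613/(2π·113) = 3.680×10^-4 m·K/W
ΣR = 3.680×10^-4 m·K/W
ΔT = Q'·ΣR = 47400 × 3.680×10^-4 = 17.44 K
Heat flows inward, so T_out = T_in + ΔT = 8.65 + 17.44 = 26.1 °C

T_out = 26.1 °C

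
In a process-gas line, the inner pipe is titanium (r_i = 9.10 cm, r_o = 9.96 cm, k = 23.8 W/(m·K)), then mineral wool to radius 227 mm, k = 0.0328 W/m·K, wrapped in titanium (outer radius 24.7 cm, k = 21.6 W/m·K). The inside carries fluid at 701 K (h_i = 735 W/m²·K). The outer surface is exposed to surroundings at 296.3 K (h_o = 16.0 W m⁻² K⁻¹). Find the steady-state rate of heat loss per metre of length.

Q' = 100 W/m

Series thermal resistances, inner to outer:
  R'_conv,in = 1/(2πr h) = 1/(2π·0.0910·735) = 0.002380 m·K/W
  R'_titanium = ln(0.0996/0.0910)/(2πk) = 0.09030/(2π·23.8) = 6.039×10^-4 m·K/W
  R'_mineral wool = ln(0.227/0.0996)/(2πk) = 0.8238/(2π·0.0328) = 3.997 m·K/W
  R'_titanium = ln(0.247/0.227)/(2πk) = 0.08444/(2π·21.6) = 6.222×10^-4 m·K/W
  R'_conv,out = 1/(2πr h) = 1/(2π·0.247·16.0) = 0.04027 m·K/W
ΣR = 0.002380 + 6.039×10^-4 + 3.997 + 6.222×10^-4 + 0.04027 = 4.041 m·K/W
Q' = ΔT/ΣR = (701 K − 296.3 K)/4.041 = 100 W/m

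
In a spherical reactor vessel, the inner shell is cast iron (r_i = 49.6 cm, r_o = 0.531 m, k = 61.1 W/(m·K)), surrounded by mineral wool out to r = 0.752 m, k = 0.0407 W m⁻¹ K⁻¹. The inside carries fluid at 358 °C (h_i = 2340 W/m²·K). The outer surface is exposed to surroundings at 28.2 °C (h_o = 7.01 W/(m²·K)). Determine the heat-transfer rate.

Resistance network (inner→outer):
  R_conv,in = 1/(4πr²h) = 1/(4π·0.496²·2340) = 1.382×10^-4 K/W
  R_cast iron = (1/0.496 − 1/0.531)/(4πk) = 0.1329/(4π·61.1) = 1.731×10^-4 K/W
  R_mineral wool = (1/0.531 − 1/0.752)/(4πk) = 0.5535/(4π·0.0407) = 1.082 K/W
  R_conv,out = 1/(4πr²h) = 1/(4π·0.752²·7.01) = 0.02007 K/W
ΣR = 1.382×10^-4 + 1.731×10^-4 + 1.082 + 0.02007 = 1.102 K/W
Q = ΔT/ΣR = (358 °C − 28.2 °C)/1.102 = 299 W

Q = 299 W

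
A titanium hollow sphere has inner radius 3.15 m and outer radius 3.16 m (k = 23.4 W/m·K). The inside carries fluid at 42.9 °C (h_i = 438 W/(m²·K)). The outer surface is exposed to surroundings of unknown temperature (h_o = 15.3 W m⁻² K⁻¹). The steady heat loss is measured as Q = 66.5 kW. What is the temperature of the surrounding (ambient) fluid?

Series resistances:
  R_conv,in = 1/(4πr²h) = 1/(4π·3.15²·438) = 1.831×10^-5 K/W
  R_titanium = (1/3.15 − 1/3.16)/(4πk) = 0.001005/(4π·23.4) = 3.416×10^-6 K/W
  R_conv,out = 1/(4πr²h) = 1/(4π·3.16²·15.3) = 5.209×10^-4 K/W
ΣR = 5.426×10^-4 K/W
ΔT = Q·ΣR = 66500 × 5.426×10^-4 = 36.08 K
Heat flows outward, so T_out = T_in − ΔT = 42.9 − 36.08 = 6.82 °C

T_out = 6.82 °C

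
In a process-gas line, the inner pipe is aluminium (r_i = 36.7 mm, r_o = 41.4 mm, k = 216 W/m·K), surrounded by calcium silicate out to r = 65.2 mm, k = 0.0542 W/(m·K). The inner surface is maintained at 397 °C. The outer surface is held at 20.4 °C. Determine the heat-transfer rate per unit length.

Resistance network (inner→outer):
  R'_aluminium = ln(0.0414/0.0367)/(2πk) = 0.1205/(2π·216) = 8.879×10^-5 m·K/W
  R'_calcium silicate = ln(0.0652/0.0414)/(2πk) = 0.4542/(2π·0.0542) = 1.334 m·K/W
ΣR = 8.879×10^-5 + 1.334 = 1.334 m·K/W
Q' = ΔT/ΣR = (397 °C − 20.4 °C)/1.334 = 282 W/m

Q' = 282 W/m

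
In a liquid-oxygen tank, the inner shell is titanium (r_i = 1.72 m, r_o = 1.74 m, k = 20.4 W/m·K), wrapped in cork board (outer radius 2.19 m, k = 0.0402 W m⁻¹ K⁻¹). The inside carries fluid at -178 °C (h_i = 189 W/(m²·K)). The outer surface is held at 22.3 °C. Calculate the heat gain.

Series thermal resistances, inner to outer:
  R_conv,in = 1/(4πr²h) = 1/(4π·1.72²·189) = 1.423×10^-4 K/W
  R_titanium = (1/1.72 − 1/1.74)/(4πk) = 0.006683/(4π·20.4) = 2.607×10^-5 K/W
  R_cork board = (1/1.74 − 1/2.19)/(4πk) = 0.1181/(4π·0.0402) = 0.2338 K/W
ΣR = 1.423×10^-4 + 2.607×10^-5 + 0.2338 = 0.2340 K/W
Q = ΔT/ΣR = (-178 °C − 22.3 °C)/0.2340 = -856 W
(Negative Q ⇒ heat flows inward; heat gain = 856 W.)

Q = 856 W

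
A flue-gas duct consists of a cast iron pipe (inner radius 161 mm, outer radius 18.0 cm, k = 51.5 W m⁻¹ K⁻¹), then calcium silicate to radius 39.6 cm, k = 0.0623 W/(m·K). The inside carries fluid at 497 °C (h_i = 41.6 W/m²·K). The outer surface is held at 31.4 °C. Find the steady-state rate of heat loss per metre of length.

Series thermal resistances, inner to outer:
  R'_conv,in = 1/(2πr h) = 1/(2π·0.161·41.6) = 0.02376 m·K/W
  R'_cast iron = ln(0.180/0.161)/(2πk) = 0.1116/(2π·51.5) = 3.447×10^-4 m·K/W
  R'_calcium silicate = ln(0.396/0.180)/(2πk) = 0.7885/(2π·0.0623) = 2.014 m·K/W
ΣR = 0.02376 + 3.447×10^-4 + 2.014 = 2.038 m·K/W
Q' = ΔT/ΣR = (497 °C − 31.4 °C)/2.038 = 228 W/m

Q' = 228 W/m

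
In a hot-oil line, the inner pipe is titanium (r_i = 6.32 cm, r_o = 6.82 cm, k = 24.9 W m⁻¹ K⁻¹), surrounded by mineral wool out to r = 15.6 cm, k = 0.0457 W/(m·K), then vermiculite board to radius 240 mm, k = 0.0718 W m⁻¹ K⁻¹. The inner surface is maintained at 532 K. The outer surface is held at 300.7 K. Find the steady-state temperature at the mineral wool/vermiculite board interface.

Resistance network (inner→outer):
  R'_titanium = ln(0.0682/0.0632)/(2πk) = 0.07614/(2π·24.9) = 4.867×10^-4 m·K/W
  R'_mineral wool = ln(0.156/0.0682)/(2πk) = 0.8274/(2π·0.0457) = 2.882 m·K/W
  R'_vermiculite board = ln(0.240/0.156)/(2πk) = 0.4308/(2π·0.0718) = 0.9549 m·K/W
ΣR = 4.867×10^-4 + 2.882 + 0.9549 = 3.837 m·K/W
Q' = ΔT/ΣR = (532 K − 300.7 K)/3.837 = 60.28 W/m
From the inner boundary to the mineral wool/vermiculite board interface, ΣR_partial = 2.882 m·K/W.
T_interface = T_in − Q'·ΣR_partial = 532 K − (60.28)(2.882) = 358.3 K

T = 358.3 K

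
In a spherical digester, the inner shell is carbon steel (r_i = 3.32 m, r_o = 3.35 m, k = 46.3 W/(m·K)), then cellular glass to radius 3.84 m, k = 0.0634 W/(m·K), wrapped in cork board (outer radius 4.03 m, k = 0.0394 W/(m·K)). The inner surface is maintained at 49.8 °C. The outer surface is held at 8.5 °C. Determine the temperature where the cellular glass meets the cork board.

Resistance network (inner→outer):
  R_carbon steel = (1/3.32 − 1/3.35)/(4πk) = 0.002697/(4π·46.3) = 4.636×10^-6 K/W
  R_cellular glass = (1/3.35 − 1/3.84)/(4πk) = 0.03809/(4π·0.0634) = 0.04781 K/W
  R_cork board = (1/3.84 − 1/4.03)/(4πk) = 0.01228/(4π·0.0394) = 0.02480 K/W
ΣR = 4.636×10^-6 + 0.04781 + 0.02480 = 0.07261 K/W
Q = ΔT/ΣR = (49.8 °C − 8.5 °C)/0.07261 = 568.8 W
From the inner boundary to the cellular glass/cork board interface, ΣR_partial = 0.04781 K/W.
T_interface = T_in − Q·ΣR_partial = 49.8 °C − (568.8)(0.04781) = 22.6 °C

T = 22.6 °C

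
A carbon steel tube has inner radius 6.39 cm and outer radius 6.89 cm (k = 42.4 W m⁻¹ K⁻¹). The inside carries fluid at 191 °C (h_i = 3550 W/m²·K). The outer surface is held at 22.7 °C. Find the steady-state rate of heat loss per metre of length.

Series thermal resistances, inner to outer:
  R'_conv,in = 1/(2πr h) = 1/(2π·0.0639·3550) = 7.016×10^-4 m·K/W
  R'_carbon steel = ln(0.0689/0.0639)/(2πk) = 0.07534/(2π·42.4) = 2.828×10^-4 m·K/W
ΣR = 7.016×10^-4 + 2.828×10^-4 = 9.844×10^-4 m·K/W
Q' = ΔT/ΣR = (191 °C − 22.7 °C)/9.844×10^-4 = 1.71×10^5 W/m

Q' = 1.71×10^5 W/m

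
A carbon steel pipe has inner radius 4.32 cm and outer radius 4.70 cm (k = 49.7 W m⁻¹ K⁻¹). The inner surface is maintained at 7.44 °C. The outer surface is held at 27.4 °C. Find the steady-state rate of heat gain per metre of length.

Q' = 2πk·ΔT/ln(r₂/r₁) = 2π × 49.7 × 19.96 / ln(0.0470/0.0432) = 73900 W/m

Q' = 73900 W/m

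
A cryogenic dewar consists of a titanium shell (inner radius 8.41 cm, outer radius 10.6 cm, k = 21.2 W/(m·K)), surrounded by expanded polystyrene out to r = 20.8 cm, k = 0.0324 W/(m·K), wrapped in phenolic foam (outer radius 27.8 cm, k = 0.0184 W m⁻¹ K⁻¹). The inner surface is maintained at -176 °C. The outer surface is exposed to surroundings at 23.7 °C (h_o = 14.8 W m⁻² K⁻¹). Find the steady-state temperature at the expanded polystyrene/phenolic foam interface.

T = -39.8 °C

Resistance network (inner→outer):
  R_titanium = (1/0.0841 − 1/0.106)/(4πk) = 2.457/(4π·21.2) = 0.009221 K/W
  R_expanded polystyrene = (1/0.106 − 1/0.208)/(4πk) = 4.626/(4π·0.0324) = 11.36 K/W
  R_phenolic foam = (1/0.208 − 1/0.278)/(4πk) = 1.211/(4π·0.0184) = 5.236 K/W
  R_conv,out = 1/(4πr²h) = 1/(4π·0.278²·14.8) = 0.06957 K/W
ΣR = 0.009221 + 11.36 + 5.236 + 0.06957 = 16.67 K/W
Q = ΔT/ΣR = (-176 °C − 23.7 °C)/16.67 = -11.98 W
From the inner boundary to the expanded polystyrene/phenolic foam interface, ΣR_partial = 11.37 K/W.
T_interface = T_in − Q·ΣR_partial = -176 °C − (-11.98)(11.37) = -39.8 °C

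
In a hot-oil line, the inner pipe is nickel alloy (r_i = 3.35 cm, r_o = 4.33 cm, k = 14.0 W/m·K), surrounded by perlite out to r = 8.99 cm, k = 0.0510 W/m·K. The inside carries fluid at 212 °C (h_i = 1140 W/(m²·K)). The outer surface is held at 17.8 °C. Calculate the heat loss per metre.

Treat each layer as a resistance in series:
  R'_conv,in = 1/(2πr h) = 1/(2π·0.0335·1140) = 0.004167 m·K/W
  R'_nickel alloy = ln(0.0433/0.0335)/(2πk) = 0.2566/(2π·14.0) = 0.002917 m·K/W
  R'_perlite = ln(0.0899/0.0433)/(2πk) = 0.7305/(2π·0.0510) = 2.280 m·K/W
ΣR = 0.004167 + 0.002917 + 2.280 = 2.287 m·K/W
Q' = ΔT/ΣR = (212 °C − 17.8 °C)/2.287 = 84.9 W/m

Q' = 84.9 W/m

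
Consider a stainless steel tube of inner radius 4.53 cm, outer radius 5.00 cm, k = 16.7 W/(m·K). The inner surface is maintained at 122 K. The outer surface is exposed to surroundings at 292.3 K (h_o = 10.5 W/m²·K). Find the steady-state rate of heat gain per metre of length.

Q' = 560 W/m

Treat each layer as a resistance in series:
  R'_stainless steel = ln(0.0500/0.0453)/(2πk) = 0.09872/(2π·16.7) = 9.408×10^-4 m·K/W
  R'_conv,out = 1/(2πr h) = 1/(2π·0.0500·10.5) = 0.3032 m·K/W
ΣR = 9.408×10^-4 + 0.3032 = 0.3041 m·K/W
Q' = ΔT/ΣR = (122 K − 292.3 K)/0.3041 = -560 W/m
(Negative Q' ⇒ heat flows inward; heat gain = 560 W/m.)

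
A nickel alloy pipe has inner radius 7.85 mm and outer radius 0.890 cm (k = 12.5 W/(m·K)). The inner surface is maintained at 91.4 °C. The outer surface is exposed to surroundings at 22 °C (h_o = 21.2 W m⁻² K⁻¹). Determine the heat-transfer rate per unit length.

Q' = 82.1 W/m

Treat each layer as a resistance in series:
  R'_nickel alloy = ln(0.00890/0.00785)/(2πk) = 0.1255/(2π·12.5) = 0.001598 m·K/W
  R'_conv,out = 1/(2πr h) = 1/(2π·0.00890·21.2) = 0.8435 m·K/W
ΣR = 0.001598 + 0.8435 = 0.8451 m·K/W
Q' = ΔT/ΣR = (91.4 °C − 22 °C)/0.8451 = 82.1 W/m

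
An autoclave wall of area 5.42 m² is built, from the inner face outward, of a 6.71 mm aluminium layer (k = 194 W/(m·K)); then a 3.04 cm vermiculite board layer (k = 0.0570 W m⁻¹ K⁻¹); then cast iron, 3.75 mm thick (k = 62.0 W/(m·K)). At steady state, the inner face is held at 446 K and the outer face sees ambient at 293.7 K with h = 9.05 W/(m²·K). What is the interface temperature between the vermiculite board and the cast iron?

Resistance network (inner→outer):
  R_aluminium = L/(kA) = 0.00671/(194·5.42) = 6.381×10^-6 K/W
  R_vermiculite board = L/(kA) = 0.0304/(0.0570·5.42) = 0.09840 K/W
  R_cast iron = L/(kA) = 0.00375/(62.0·5.42) = 1.116×10^-5 K/W
  R_conv,out = 1/(hA) = 1/(9.05·5.42) = 0.02039 K/W
ΣR = 6.381×10^-6 + 0.09840 + 1.116×10^-5 + 0.02039 = 0.1188 K/W
Q = ΔT/ΣR = (446 K − 293.7 K)/0.1188 = 1282 W
From the inner boundary to the vermiculite board/cast iron interface, ΣR_partial = 0.09841 K/W.
T_interface = T_in − Q·ΣR_partial = 446 K − (1282)(0.09841) = 319.8 K

T = 319.8 K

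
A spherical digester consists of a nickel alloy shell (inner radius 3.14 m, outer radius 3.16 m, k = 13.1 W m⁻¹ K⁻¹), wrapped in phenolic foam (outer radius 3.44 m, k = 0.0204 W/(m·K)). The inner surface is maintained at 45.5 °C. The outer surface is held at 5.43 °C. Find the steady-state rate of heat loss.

Q = 399 W

Treat each layer as a resistance in series:
  R_nickel alloy = (1/3.14 − 1/3.16)/(4πk) = 0.002016/(4π·13.1) = 1.224×10^-5 K/W
  R_phenolic foam = (1/3.16 − 1/3.44)/(4πk) = 0.02576/(4π·0.0204) = 0.1005 K/W
ΣR = 1.224×10^-5 + 0.1005 = 0.1005 K/W
Q = ΔT/ΣR = (45.5 °C − 5.43 °C)/0.1005 = 399 W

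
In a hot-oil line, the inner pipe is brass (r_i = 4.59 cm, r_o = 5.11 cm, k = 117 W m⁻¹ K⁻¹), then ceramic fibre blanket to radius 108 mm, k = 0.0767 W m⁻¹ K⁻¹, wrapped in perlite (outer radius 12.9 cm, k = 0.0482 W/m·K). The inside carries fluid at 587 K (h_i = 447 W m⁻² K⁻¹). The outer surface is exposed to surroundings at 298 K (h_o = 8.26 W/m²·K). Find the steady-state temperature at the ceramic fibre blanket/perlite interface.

Series thermal resistances, inner to outer:
  R'_conv,in = 1/(2πr h) = 1/(2π·0.0459·447) = 0.007757 m·K/W
  R'_brass = ln(0.0511/0.0459)/(2πk) = 0.1073/(2π·117) = 1.460×10^-4 m·K/W
  R'_ceramic fibre blanket = ln(0.108/0.0511)/(2πk) = 0.7483/(2π·0.0767) = 1.553 m·K/W
  R'_perlite = ln(0.129/0.108)/(2πk) = 0.1777/(2π·0.0482) = 0.5867 m·K/W
  R'_conv,out = 1/(2πr h) = 1/(2π·0.129·8.26) = 0.1494 m·K/W
ΣR = 0.007757 + 1.460×10^-4 + 1.553 + 0.5867 + 0.1494 = 2.297 m·K/W
Q' = ΔT/ΣR = (587 K − 298 K)/2.297 = 125.8 W/m
From the inner boundary to the ceramic fibre blanket/perlite interface, ΣR_partial = 1.561 m·K/W.
T_interface = T_in − Q'·ΣR_partial = 587 K − (125.8)(1.561) = 391 K

T = 391 K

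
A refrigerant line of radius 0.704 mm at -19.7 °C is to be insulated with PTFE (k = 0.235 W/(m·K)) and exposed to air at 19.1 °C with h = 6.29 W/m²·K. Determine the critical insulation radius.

r_cr = 3.74 cm

For a cylinder, r_cr = k_ins/h = 0.235/6.29 = 0.0374 m = 3.74 cm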